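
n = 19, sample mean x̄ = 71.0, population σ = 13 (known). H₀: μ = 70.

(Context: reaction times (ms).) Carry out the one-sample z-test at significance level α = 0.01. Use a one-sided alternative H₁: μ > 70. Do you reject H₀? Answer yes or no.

reject H₀: no

SE = σ/√n = 13/√19 = 2.9824
z = (x̄−μ₀)/SE = (71.0−70)/2.9824 = 0.3353
p-value (one-sided, H₁ greater) = 0.36870
At α=0.01: p ≥ α → fail to reject H₀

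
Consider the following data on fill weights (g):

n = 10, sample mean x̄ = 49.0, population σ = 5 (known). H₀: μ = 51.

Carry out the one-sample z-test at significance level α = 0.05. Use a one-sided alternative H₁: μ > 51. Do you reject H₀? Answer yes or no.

reject H₀: no

SE = σ/√n = 5/√10 = 1.5811
z = (x̄−μ₀)/SE = (49.0−51)/1.5811 = -1.2649
p-value (one-sided, H₁ greater) = 0.89705
At α=0.05: p ≥ α → fail to reject H₀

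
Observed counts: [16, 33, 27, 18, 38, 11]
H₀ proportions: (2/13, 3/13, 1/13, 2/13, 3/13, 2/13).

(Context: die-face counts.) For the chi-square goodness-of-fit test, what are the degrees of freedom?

df = k − 1 = 6 − 1 = 5

degrees of freedom = 5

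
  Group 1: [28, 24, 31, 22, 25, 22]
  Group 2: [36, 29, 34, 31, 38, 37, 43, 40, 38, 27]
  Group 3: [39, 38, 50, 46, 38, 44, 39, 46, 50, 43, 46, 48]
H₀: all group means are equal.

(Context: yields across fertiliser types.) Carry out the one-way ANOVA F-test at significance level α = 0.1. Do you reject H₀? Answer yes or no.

reject H₀: yes

Group means [25.33, 35.30, 43.92], grand mean 36.857
SSB = Σnᵢ(x̄ᵢ−x̄)² = 1419.079; SSW = ΣΣ(x−x̄ᵢ)² = 514.350
MSB = 1419.079/2 = 709.5393; MSW = 514.350/25 = 20.5740
F = MSB/MSW = 34.4872
df = (2, 25)
p-value (upper-tail) = 0.00000
At α=0.1: p < α → reject H₀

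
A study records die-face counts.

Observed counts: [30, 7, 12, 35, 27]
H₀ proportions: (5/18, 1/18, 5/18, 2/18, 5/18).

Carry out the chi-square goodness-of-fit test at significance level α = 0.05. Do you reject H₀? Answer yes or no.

reject H₀: yes

n = 111; E_i = n·p_i = [30.83, 6.17, 30.83, 12.33, 30.83]
χ² = (30−30.83)²/30.83 + (7−6.17)²/6.17 + (12−30.83)²/30.83 + (35−12.33)²/12.33 + (27−30.83)²/30.83 = 53.7730
df = 4
p-value (upper-tail) = 0.00000
At α=0.05: p < α → reject H₀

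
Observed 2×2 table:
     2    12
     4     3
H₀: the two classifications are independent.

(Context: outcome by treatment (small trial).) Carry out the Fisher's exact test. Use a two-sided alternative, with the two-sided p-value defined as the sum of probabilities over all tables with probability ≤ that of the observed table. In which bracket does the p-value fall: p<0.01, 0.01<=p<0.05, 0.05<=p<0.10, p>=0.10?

Margins: r₁=14, r₂=7, c₁=6, c₂=15, n=21
p_obs = C(14,2)·C(7,4)/C(21,6); sum pmf over tables with pmf ≤ p_obs
p-value (two-sided) = 0.11958
→ bracket: p>=0.10

p-value bracket: p>=0.10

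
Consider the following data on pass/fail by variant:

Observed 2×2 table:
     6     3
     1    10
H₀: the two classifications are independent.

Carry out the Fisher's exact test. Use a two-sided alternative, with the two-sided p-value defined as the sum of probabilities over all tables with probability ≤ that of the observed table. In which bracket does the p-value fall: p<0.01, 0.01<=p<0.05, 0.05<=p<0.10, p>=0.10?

p-value bracket: 0.01<=p<0.05

Margins: r₁=9, r₂=11, c₁=7, c₂=13, n=20
p_obs = C(9,6)·C(11,1)/C(20,7); sum pmf over tables with pmf ≤ p_obs
p-value (two-sided) = 0.01664
→ bracket: 0.01<=p<0.05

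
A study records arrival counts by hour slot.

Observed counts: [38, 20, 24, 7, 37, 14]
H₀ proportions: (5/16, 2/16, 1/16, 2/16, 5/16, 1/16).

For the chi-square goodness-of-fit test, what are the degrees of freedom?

df = k − 1 = 6 − 1 = 5

degrees of freedom = 5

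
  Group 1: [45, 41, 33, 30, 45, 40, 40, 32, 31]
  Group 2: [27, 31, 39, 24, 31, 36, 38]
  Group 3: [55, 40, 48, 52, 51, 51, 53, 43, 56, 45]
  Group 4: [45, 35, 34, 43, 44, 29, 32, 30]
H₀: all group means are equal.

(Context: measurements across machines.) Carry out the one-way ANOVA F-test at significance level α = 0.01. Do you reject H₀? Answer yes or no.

Group means [37.44, 32.29, 49.40, 36.50], grand mean 39.676
SSB = Σnᵢ(x̄ᵢ−x̄)² = 1453.390; SSW = ΣΣ(x−x̄ᵢ)² = 1026.051
MSB = 1453.390/3 = 484.4635; MSW = 1026.051/30 = 34.2017
F = MSB/MSW = 14.1649
df = (3, 30)
p-value (upper-tail) = 0.00001
At α=0.01: p < α → reject H₀

reject H₀: yes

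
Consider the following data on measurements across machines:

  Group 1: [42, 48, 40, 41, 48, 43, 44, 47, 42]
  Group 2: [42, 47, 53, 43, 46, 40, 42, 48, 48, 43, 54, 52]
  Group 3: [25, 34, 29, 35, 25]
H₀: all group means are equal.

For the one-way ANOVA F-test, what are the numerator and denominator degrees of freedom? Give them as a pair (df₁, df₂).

degrees of freedom = [2, 23]

k = 3 groups, N = 26 total
df = (k−1, N−k) = (3−1, 26−3) = (2, 23)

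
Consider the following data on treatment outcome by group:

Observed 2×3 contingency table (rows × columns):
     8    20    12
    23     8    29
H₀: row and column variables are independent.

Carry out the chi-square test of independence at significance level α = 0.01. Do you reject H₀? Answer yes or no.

Row totals [40, 60], col totals [31, 28, 41], n=100
χ² = (8−12.40)²/12.40 + (20−11.20)²/11.20 + (12−16.40)²/16.40 + (23−18.60)²/18.60 + (8−16.80)²/16.80 + (29−24.60)²/24.60 = 16.0934
df = 2
p-value (upper-tail) = 0.00032
At α=0.01: p < α → reject H₀

reject H₀: yes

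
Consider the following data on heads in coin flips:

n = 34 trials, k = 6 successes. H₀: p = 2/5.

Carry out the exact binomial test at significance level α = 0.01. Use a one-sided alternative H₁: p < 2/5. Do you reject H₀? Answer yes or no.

reject H₀: yes

Exact binomial: n=34, k=6, p₀=2/5=0.4000
P(X≤6) from Σ C(n,i)·p₀^i·(1−p₀)^(n−i)
p-value (one-sided, H₁ less) = 0.00475
At α=0.01: p < α → reject H₀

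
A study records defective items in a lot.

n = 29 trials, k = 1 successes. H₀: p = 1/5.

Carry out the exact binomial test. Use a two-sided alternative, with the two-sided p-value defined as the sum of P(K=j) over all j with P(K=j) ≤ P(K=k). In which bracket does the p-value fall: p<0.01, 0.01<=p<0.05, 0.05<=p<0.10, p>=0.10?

p-value bracket: 0.01<=p<0.05

Exact binomial: n=29, k=1, p₀=1/5=0.2000
P(X=j) = C(n,j)·p₀^j·(1−p₀)^(n−j); p = Σ P(X=j) over j with P(X=j) ≤ P(X=1)
p-value (two-sided) = 0.01971
→ bracket: 0.01<=p<0.05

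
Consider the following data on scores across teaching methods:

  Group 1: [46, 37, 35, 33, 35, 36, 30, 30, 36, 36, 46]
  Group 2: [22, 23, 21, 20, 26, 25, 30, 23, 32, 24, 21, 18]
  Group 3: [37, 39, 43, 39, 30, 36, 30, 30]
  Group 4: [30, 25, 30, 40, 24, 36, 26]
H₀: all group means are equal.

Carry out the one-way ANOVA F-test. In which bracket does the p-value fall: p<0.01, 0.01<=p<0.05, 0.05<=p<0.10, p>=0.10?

p-value bracket: p<0.01

Group means [36.36, 23.75, 35.50, 30.14], grand mean 31.053
SSB = Σnᵢ(x̄ᵢ−x̄)² = 1114.242; SSW = ΣΣ(x−x̄ᵢ)² = 849.653
MSB = 1114.242/3 = 371.4140; MSW = 849.653/34 = 24.9898
F = MSB/MSW = 14.8626
df = (3, 34)
p-value (upper-tail) = 0.00000
→ bracket: p<0.01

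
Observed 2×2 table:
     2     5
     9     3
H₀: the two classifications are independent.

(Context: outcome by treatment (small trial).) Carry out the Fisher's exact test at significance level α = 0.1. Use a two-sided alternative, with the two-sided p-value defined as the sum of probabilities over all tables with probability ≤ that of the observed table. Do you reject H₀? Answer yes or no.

Margins: r₁=7, r₂=12, c₁=11, c₂=8, n=19
p_obs = C(7,2)·C(12,9)/C(19,11); sum pmf over tables with pmf ≤ p_obs
p-value (two-sided) = 0.07395
At α=0.1: p < α → reject H₀

reject H₀: yes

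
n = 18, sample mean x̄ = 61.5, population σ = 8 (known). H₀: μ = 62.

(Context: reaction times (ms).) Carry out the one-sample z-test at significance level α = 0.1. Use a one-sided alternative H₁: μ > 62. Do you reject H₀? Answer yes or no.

reject H₀: no

SE = σ/√n = 8/√18 = 1.8856
z = (x̄−μ₀)/SE = (61.5−62)/1.8856 = -0.2652
p-value (one-sided, H₁ greater) = 0.60456
At α=0.1: p ≥ α → fail to reject H₀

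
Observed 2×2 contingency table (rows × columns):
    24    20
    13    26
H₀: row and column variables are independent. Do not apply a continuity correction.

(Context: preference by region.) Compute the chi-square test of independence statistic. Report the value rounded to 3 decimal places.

test statistic = 3.765

Row totals [44, 39], col totals [37, 46], n=83
χ² = (24−19.61)²/19.61 + (20−24.39)²/24.39 + (13−17.39)²/17.39 + (26−21.61)²/21.61 = 3.7653
df = 1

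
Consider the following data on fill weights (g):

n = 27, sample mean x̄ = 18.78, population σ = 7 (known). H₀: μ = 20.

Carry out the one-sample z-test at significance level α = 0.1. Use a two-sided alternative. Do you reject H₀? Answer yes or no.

reject H₀: no

SE = σ/√n = 7/√27 = 1.3472
z = (x̄−μ₀)/SE = (18.78−20)/1.3472 = -0.9056
p-value (two-sided) = 0.36514
At α=0.1: p ≥ α → fail to reject H₀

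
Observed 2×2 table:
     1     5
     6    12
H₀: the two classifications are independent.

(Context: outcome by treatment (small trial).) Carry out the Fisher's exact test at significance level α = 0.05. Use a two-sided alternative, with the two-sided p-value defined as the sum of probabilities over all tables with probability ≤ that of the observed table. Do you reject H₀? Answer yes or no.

Margins: r₁=6, r₂=18, c₁=7, c₂=17, n=24
p_obs = C(6,1)·C(18,6)/C(24,7); sum pmf over tables with pmf ≤ p_obs
p-value (two-sided) = 0.62867
At α=0.05: p ≥ α → fail to reject H₀

reject H₀: no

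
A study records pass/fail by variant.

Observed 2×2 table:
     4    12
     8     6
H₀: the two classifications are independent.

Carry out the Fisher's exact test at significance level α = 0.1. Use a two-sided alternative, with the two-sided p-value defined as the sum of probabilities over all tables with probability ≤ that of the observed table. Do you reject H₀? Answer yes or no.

Margins: r₁=16, r₂=14, c₁=12, c₂=18, n=30
p_obs = C(16,4)·C(14,8)/C(30,12); sum pmf over tables with pmf ≤ p_obs
p-value (two-sided) = 0.13491
At α=0.1: p ≥ α → fail to reject H₀

reject H₀: no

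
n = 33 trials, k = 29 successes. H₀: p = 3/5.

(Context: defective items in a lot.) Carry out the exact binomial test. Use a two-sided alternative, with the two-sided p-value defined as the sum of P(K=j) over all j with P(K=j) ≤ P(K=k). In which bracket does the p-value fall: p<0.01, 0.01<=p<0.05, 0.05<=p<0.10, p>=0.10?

p-value bracket: p<0.01

Exact binomial: n=33, k=29, p₀=3/5=0.6000
P(X=j) = C(n,j)·p₀^j·(1−p₀)^(n−j); p = Σ P(X=j) over j with P(X=j) ≤ P(X=29)
p-value (two-sided) = 0.00062
→ bracket: p<0.01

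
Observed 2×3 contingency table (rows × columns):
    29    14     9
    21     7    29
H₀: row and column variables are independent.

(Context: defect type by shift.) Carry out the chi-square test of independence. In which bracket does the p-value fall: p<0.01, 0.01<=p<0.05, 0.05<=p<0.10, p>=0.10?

p-value bracket: p<0.01

Row totals [52, 57], col totals [50, 21, 38], n=109
χ² = (29−23.85)²/23.85 + (14−10.02)²/10.02 + (9−18.13)²/18.13 + (21−26.15)²/26.15 + (7−10.98)²/10.98 + (29−19.87)²/19.87 = 13.9396
df = 2
p-value (upper-tail) = 0.00094
→ bracket: p<0.01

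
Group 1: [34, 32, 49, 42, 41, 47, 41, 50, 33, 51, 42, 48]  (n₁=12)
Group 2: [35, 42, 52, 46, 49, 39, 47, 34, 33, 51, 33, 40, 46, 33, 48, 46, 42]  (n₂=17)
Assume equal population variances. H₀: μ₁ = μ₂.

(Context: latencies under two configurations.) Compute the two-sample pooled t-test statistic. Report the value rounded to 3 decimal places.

x̄₁=42.500, s₁=6.735, n₁=12
x̄₂=42.118, s₂=6.651, n₂=17
s_p² = [11·6.735² + 16·6.651²]/27 = 44.6950
SE = √(s_p²·(1/12+1/17)) = 2.5207
t = (42.500−42.118)/2.5207 = 0.1517
df = 27

test statistic = 0.152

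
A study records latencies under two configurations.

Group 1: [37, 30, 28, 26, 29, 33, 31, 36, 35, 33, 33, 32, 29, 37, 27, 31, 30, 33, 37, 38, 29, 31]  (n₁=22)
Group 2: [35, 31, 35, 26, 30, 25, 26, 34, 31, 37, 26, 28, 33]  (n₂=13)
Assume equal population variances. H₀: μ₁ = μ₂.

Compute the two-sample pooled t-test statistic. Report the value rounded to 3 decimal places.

test statistic = 1.161

x̄₁=32.045, s₁=3.484, n₁=22
x̄₂=30.538, s₂=4.075, n₂=13
s_p² = [21·3.484² + 12·4.075²]/33 = 13.7632
SE = √(s_p²·(1/22+1/13)) = 1.2978
t = (32.045−30.538)/1.2978 = 1.1612
df = 33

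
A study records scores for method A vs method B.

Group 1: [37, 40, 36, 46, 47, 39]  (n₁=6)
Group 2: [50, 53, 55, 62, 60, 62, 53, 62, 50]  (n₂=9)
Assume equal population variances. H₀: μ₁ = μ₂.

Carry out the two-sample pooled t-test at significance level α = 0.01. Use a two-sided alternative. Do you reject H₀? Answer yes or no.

reject H₀: yes

x̄₁=40.833, s₁=4.622, n₁=6
x̄₂=56.333, s₂=5.172, n₂=9
s_p² = [5·4.622² + 8·5.172²]/13 = 24.6795
SE = √(s_p²·(1/6+1/9)) = 2.6183
t = (40.833−56.333)/2.6183 = -5.9199
df = 13
p-value (two-sided) = 0.00005
At α=0.01: p < α → reject H₀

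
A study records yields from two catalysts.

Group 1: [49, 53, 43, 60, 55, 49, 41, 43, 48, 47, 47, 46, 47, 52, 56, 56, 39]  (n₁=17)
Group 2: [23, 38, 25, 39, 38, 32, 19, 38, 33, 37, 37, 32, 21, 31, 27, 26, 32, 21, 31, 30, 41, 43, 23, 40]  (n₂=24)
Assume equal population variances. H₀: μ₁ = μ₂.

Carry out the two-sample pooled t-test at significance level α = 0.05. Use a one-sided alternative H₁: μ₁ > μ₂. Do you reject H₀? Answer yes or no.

reject H₀: yes

x̄₁=48.882, s₁=5.797, n₁=17
x̄₂=31.542, s₂=7.095, n₂=24
s_p² = [16·5.797² + 23·7.095²]/39 = 43.4801
SE = √(s_p²·(1/17+1/24)) = 2.0903
t = (48.882−31.542)/2.0903 = 8.2958
df = 39
p-value (one-sided, H₁ greater) = 0.00000
At α=0.05: p < α → reject H₀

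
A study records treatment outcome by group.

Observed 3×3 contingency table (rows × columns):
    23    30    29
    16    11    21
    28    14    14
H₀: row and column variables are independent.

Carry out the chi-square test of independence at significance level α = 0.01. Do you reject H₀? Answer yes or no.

reject H₀: no

Row totals [82, 48, 56], col totals [67, 55, 64], n=186
χ² = (23−29.54)²/29.54 + (30−24.25)²/24.25 + (29−28.22)²/28.22 + (16−17.29)²/17.29 + (11−14.19)²/14.19 + (21−16.52)²/16.52 + (28−20.17)²/20.17 + (14−16.56)²/16.56 + (14−19.27)²/19.27 = 9.7397
df = 4
p-value (upper-tail) = 0.04505
At α=0.01: p ≥ α → fail to reject H₀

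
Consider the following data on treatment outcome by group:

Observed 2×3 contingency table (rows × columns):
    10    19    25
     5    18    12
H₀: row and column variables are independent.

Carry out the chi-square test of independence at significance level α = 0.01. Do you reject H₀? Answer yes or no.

reject H₀: no

Row totals [54, 35], col totals [15, 37, 37], n=89
χ² = (10−9.10)²/9.10 + (19−22.45)²/22.45 + (25−22.45)²/22.45 + (5−5.90)²/5.90 + (18−14.55)²/14.55 + (12−14.55)²/14.55 = 2.3104
df = 2
p-value (upper-tail) = 0.31500
At α=0.01: p ≥ α → fail to reject H₀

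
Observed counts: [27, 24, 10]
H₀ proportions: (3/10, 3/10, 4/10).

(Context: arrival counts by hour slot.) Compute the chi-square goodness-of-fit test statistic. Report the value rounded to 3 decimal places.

n = 61; E_i = n·p_i = [18.30, 18.30, 24.40]
χ² = (27−18.30)²/18.30 + (24−18.30)²/18.30 + (10−24.40)²/24.40 = 14.4098
df = 2

test statistic = 14.410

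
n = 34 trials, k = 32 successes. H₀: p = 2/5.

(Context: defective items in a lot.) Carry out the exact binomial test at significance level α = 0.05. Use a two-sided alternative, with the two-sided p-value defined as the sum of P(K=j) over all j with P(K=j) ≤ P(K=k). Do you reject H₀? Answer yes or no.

reject H₀: yes

Exact binomial: n=34, k=32, p₀=2/5=0.4000
P(X=j) = C(n,j)·p₀^j·(1−p₀)^(n−j); p = Σ P(X=j) over j with P(X=j) ≤ P(X=32)
p-value (two-sided) = 0.00000
At α=0.05: p < α → reject H₀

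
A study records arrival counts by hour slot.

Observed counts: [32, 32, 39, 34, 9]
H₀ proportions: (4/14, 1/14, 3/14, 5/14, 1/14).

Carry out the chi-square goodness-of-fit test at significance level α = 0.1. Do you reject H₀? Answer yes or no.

reject H₀: yes

n = 146; E_i = n·p_i = [41.71, 10.43, 31.29, 52.14, 10.43]
χ² = (32−41.71)²/41.71 + (32−10.43)²/10.43 + (39−31.29)²/31.29 + (34−52.14)²/52.14 + (9−10.43)²/10.43 = 55.2932
df = 4
p-value (upper-tail) = 0.00000
At α=0.1: p < α → reject H₀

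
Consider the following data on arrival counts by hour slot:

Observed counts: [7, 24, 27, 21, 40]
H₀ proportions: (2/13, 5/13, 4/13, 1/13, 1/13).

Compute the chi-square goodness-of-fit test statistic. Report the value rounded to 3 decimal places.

test statistic = 139.137

n = 119; E_i = n·p_i = [18.31, 45.77, 36.62, 9.15, 9.15]
χ² = (7−18.31)²/18.31 + (24−45.77)²/45.77 + (27−36.62)²/36.62 + (21−9.15)²/9.15 + (40−9.15)²/9.15 = 139.1374
df = 4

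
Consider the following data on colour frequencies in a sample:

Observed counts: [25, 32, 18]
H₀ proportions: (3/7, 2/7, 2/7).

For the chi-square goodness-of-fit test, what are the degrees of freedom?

df = k − 1 = 3 − 1 = 2

degrees of freedom = 2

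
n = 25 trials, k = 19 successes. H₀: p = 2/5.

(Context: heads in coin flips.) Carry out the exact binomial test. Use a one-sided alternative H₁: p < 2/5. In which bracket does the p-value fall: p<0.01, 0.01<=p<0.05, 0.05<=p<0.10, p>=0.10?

p-value bracket: p>=0.10

Exact binomial: n=25, k=19, p₀=2/5=0.4000
P(X≤19) from Σ C(n,i)·p₀^i·(1−p₀)^(n−i)
p-value (one-sided, H₁ less) = 0.99995
→ bracket: p>=0.10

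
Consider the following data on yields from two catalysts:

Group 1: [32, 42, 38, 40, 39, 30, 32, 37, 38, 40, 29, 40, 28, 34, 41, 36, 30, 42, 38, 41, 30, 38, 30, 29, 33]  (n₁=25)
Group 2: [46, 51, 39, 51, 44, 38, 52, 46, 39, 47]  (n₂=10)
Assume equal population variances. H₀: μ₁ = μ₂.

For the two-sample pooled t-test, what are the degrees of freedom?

df = n₁ + n₂ − 2 = 25 + 10 − 2 = 33

degrees of freedom = 33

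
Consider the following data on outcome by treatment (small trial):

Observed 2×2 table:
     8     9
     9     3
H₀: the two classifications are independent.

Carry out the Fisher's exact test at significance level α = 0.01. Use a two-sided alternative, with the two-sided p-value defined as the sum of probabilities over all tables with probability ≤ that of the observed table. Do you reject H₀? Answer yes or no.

reject H₀: no

Margins: r₁=17, r₂=12, c₁=17, c₂=12, n=29
p_obs = C(17,8)·C(12,9)/C(29,17); sum pmf over tables with pmf ≤ p_obs
p-value (two-sided) = 0.25097
At α=0.01: p ≥ α → fail to reject H₀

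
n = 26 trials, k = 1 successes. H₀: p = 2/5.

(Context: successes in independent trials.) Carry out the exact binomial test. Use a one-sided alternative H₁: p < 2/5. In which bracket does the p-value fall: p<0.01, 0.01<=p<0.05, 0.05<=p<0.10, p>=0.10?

Exact binomial: n=26, k=1, p₀=2/5=0.4000
P(X≤1) from Σ C(n,i)·p₀^i·(1−p₀)^(n−i)
p-value (one-sided, H₁ less) = 0.00003
→ bracket: p<0.01

p-value bracket: p<0.01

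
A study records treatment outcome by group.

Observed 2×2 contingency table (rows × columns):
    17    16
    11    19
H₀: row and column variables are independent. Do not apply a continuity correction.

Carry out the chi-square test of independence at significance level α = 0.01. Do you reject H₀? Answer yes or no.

reject H₀: no

Row totals [33, 30], col totals [28, 35], n=63
χ² = (17−14.67)²/14.67 + (16−18.33)²/18.33 + (11−13.33)²/13.33 + (19−16.67)²/16.67 = 1.4032
df = 1
p-value (upper-tail) = 0.23619
At α=0.01: p ≥ α → fail to reject H₀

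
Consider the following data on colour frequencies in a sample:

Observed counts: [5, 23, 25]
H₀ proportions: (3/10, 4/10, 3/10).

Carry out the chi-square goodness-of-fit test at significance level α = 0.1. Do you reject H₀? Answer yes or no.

reject H₀: yes

n = 53; E_i = n·p_i = [15.90, 21.20, 15.90]
χ² = (5−15.90)²/15.90 + (23−21.20)²/21.20 + (25−15.90)²/15.90 = 12.8333
df = 2
p-value (upper-tail) = 0.00163
At α=0.1: p < α → reject H₀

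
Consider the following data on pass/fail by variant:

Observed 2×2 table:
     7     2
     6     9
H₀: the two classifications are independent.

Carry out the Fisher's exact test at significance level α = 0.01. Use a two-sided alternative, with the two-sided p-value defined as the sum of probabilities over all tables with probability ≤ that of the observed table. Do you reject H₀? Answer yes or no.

Margins: r₁=9, r₂=15, c₁=13, c₂=11, n=24
p_obs = C(9,7)·C(15,6)/C(24,13); sum pmf over tables with pmf ≤ p_obs
p-value (two-sided) = 0.10493
At α=0.01: p ≥ α → fail to reject H₀

reject H₀: no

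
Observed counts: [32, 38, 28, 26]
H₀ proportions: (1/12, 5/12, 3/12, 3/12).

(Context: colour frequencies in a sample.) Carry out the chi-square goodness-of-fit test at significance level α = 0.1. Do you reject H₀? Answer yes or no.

n = 124; E_i = n·p_i = [10.33, 51.67, 31.00, 31.00]
χ² = (32−10.33)²/10.33 + (38−51.67)²/51.67 + (28−31.00)²/31.00 + (26−31.00)²/31.00 = 50.1419
df = 3
p-value (upper-tail) = 0.00000
At α=0.1: p < α → reject H₀

reject H₀: yes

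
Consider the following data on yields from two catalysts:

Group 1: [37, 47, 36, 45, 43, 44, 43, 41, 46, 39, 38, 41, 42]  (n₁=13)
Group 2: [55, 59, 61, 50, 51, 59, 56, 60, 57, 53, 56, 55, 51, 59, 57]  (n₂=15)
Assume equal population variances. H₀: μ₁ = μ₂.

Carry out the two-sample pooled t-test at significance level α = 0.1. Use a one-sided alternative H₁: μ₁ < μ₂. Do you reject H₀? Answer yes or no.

x̄₁=41.692, s₁=3.449, n₁=13
x̄₂=55.933, s₂=3.453, n₂=15
s_p² = [12·3.449² + 14·3.453²]/26 = 11.9116
SE = √(s_p²·(1/13+1/15)) = 1.3078
t = (41.692−55.933)/1.3078 = -10.8891
df = 26
p-value (one-sided, H₁ less) = 0.00000
At α=0.1: p < α → reject H₀

reject H₀: yes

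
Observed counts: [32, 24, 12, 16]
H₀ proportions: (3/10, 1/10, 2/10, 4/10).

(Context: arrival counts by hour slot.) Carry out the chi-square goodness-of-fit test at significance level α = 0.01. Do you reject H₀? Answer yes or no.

reject H₀: yes

n = 84; E_i = n·p_i = [25.20, 8.40, 16.80, 33.60]
χ² = (32−25.20)²/25.20 + (24−8.40)²/8.40 + (12−16.80)²/16.80 + (16−33.60)²/33.60 = 41.3968
df = 3
p-value (upper-tail) = 0.00000
At α=0.01: p < α → reject H₀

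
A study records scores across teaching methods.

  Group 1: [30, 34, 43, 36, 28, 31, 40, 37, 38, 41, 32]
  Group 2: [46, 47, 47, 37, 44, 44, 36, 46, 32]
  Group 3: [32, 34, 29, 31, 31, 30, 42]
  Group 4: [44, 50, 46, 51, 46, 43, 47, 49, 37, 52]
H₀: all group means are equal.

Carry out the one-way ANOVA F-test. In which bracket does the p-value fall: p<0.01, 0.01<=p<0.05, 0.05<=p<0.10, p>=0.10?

p-value bracket: p<0.01

Group means [35.45, 42.11, 32.71, 46.50], grand mean 39.541
SSB = Σnᵢ(x̄ᵢ−x̄)² = 1053.644; SSW = ΣΣ(x−x̄ᵢ)² = 781.545
MSB = 1053.644/3 = 351.2148; MSW = 781.545/33 = 23.6832
F = MSB/MSW = 14.8297
df = (3, 33)
p-value (upper-tail) = 0.00000
→ bracket: p<0.01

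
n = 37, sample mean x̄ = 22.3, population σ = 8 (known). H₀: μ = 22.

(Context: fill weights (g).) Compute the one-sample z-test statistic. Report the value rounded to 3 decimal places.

test statistic = 0.228

SE = σ/√n = 8/√37 = 1.3152
z = (x̄−μ₀)/SE = (22.3−22)/1.3152 = 0.2281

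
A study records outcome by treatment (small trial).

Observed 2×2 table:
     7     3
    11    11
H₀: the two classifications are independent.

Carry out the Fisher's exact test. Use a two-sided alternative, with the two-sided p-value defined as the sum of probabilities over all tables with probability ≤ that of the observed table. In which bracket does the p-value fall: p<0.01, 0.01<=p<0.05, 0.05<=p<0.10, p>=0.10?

Margins: r₁=10, r₂=22, c₁=18, c₂=14, n=32
p_obs = C(10,7)·C(22,11)/C(32,18); sum pmf over tables with pmf ≤ p_obs
p-value (two-sided) = 0.44606
→ bracket: p>=0.10

p-value bracket: p>=0.10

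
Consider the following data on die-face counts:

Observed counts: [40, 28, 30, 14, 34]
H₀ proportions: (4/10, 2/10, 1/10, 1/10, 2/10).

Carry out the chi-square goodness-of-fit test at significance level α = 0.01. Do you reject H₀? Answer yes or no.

reject H₀: yes

n = 146; E_i = n·p_i = [58.40, 29.20, 14.60, 14.60, 29.20]
χ² = (40−58.40)²/58.40 + (28−29.20)²/29.20 + (30−14.60)²/14.60 + (14−14.60)²/14.60 + (34−29.20)²/29.20 = 22.9041
df = 4
p-value (upper-tail) = 0.00013
At α=0.01: p < α → reject H₀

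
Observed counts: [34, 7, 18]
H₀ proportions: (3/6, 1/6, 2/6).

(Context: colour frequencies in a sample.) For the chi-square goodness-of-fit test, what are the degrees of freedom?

degrees of freedom = 2

df = k − 1 = 3 − 1 = 2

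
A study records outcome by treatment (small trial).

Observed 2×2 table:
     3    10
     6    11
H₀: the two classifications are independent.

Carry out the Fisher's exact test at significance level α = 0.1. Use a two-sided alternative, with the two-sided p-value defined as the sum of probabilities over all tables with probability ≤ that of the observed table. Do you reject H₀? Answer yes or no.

reject H₀: no

Margins: r₁=13, r₂=17, c₁=9, c₂=21, n=30
p_obs = C(13,3)·C(17,6)/C(30,9); sum pmf over tables with pmf ≤ p_obs
p-value (two-sided) = 0.69075
At α=0.1: p ≥ α → fail to reject H₀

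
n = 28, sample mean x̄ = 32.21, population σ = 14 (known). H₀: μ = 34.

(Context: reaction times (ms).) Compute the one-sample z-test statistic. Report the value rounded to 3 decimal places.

test statistic = -0.677

SE = σ/√n = 14/√28 = 2.6458
z = (x̄−μ₀)/SE = (32.21−34)/2.6458 = -0.6766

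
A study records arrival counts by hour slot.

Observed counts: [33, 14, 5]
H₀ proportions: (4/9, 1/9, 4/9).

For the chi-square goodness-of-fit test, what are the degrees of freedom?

df = k − 1 = 3 − 1 = 2

degrees of freedom = 2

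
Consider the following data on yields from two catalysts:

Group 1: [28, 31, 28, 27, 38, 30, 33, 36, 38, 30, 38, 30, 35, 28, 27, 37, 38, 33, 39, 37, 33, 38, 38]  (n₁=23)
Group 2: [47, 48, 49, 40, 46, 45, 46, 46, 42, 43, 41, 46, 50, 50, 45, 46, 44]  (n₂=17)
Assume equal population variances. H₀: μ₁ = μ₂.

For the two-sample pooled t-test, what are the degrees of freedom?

df = n₁ + n₂ − 2 = 23 + 17 − 2 = 38

degrees of freedom = 38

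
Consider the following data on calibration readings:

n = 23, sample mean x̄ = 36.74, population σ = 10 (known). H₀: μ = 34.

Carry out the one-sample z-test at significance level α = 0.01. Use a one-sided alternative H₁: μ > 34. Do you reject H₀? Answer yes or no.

SE = σ/√n = 10/√23 = 2.0851
z = (x̄−μ₀)/SE = (36.74−34)/2.0851 = 1.3141
p-value (one-sided, H₁ greater) = 0.09441
At α=0.01: p ≥ α → fail to reject H₀

reject H₀: no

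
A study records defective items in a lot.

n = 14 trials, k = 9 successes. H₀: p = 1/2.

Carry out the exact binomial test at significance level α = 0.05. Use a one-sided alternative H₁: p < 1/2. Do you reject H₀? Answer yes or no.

reject H₀: no

Exact binomial: n=14, k=9, p₀=1/2=0.5000
P(X≤9) from Σ C(n,i)·p₀^i·(1−p₀)^(n−i)
p-value (one-sided, H₁ less) = 0.91022
At α=0.05: p ≥ α → fail to reject H₀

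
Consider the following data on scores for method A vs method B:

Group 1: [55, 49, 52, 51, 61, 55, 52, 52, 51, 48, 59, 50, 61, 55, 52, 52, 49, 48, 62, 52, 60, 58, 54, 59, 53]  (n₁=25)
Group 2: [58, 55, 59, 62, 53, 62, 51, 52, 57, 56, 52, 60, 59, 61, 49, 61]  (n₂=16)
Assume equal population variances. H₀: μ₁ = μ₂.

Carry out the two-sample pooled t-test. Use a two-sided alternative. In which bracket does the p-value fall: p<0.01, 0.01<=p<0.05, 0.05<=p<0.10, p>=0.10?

x̄₁=54.000, s₁=4.320, n₁=25
x̄₂=56.688, s₂=4.238, n₂=16
s_p² = [24·4.320² + 15·4.238²]/39 = 18.3958
SE = √(s_p²·(1/25+1/16)) = 1.3732
t = (54.000−56.688)/1.3732 = -1.9572
df = 39
p-value (two-sided) = 0.05751
→ bracket: 0.05<=p<0.10

p-value bracket: 0.05<=p<0.10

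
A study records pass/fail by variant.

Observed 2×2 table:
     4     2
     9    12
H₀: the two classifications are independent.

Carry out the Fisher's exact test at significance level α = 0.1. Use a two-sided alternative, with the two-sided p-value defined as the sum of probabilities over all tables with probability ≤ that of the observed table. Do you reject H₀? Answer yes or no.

reject H₀: no

Margins: r₁=6, r₂=21, c₁=13, c₂=14, n=27
p_obs = C(6,4)·C(21,9)/C(27,13); sum pmf over tables with pmf ≤ p_obs
p-value (two-sided) = 0.38454
At α=0.1: p ≥ α → fail to reject H₀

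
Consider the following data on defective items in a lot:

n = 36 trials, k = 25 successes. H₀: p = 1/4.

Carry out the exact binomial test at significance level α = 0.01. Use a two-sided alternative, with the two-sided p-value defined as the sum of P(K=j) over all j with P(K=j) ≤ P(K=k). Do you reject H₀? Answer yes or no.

Exact binomial: n=36, k=25, p₀=1/4=0.2500
P(X=j) = C(n,j)·p₀^j·(1−p₀)^(n−j); p = Σ P(X=j) over j with P(X=j) ≤ P(X=25)
p-value (two-sided) = 0.00000
At α=0.01: p < α → reject H₀

reject H₀: yes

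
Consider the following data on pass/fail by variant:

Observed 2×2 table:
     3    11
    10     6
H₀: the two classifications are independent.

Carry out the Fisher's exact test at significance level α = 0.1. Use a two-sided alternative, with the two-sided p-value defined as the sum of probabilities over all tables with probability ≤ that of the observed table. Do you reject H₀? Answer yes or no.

reject H₀: yes

Margins: r₁=14, r₂=16, c₁=13, c₂=17, n=30
p_obs = C(14,3)·C(16,10)/C(30,13); sum pmf over tables with pmf ≤ p_obs
p-value (two-sided) = 0.03293
At α=0.1: p < α → reject H₀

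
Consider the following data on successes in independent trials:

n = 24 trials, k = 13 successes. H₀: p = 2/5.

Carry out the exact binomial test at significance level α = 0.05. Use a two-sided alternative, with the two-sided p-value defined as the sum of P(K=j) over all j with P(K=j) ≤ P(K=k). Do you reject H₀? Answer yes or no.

Exact binomial: n=24, k=13, p₀=2/5=0.4000
P(X=j) = C(n,j)·p₀^j·(1−p₀)^(n−j); p = Σ P(X=j) over j with P(X=j) ≤ P(X=13)
p-value (two-sided) = 0.21023
At α=0.05: p ≥ α → fail to reject H₀

reject H₀: no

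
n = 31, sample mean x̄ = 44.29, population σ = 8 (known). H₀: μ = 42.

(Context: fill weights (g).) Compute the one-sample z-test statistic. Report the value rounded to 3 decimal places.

test statistic = 1.594

SE = σ/√n = 8/√31 = 1.4368
z = (x̄−μ₀)/SE = (44.29−42)/1.4368 = 1.5938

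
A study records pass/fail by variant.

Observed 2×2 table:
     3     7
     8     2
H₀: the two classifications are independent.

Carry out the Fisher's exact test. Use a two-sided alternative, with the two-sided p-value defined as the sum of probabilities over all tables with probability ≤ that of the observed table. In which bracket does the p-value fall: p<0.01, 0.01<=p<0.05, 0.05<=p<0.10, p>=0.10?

p-value bracket: 0.05<=p<0.10

Margins: r₁=10, r₂=10, c₁=11, c₂=9, n=20
p_obs = C(10,3)·C(10,8)/C(20,11); sum pmf over tables with pmf ≤ p_obs
p-value (two-sided) = 0.06978
→ bracket: 0.05<=p<0.10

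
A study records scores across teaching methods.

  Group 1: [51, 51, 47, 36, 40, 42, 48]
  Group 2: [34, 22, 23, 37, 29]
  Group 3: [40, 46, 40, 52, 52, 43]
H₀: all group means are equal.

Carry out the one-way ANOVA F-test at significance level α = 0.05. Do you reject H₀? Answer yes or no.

Group means [45.00, 29.00, 45.50], grand mean 40.722
SSB = Σnᵢ(x̄ᵢ−x̄)² = 952.111; SSW = ΣΣ(x−x̄ᵢ)² = 525.500
MSB = 952.111/2 = 476.0556; MSW = 525.500/15 = 35.0333
F = MSB/MSW = 13.5886
df = (2, 15)
p-value (upper-tail) = 0.00043
At α=0.05: p < α → reject H₀

reject H₀: yes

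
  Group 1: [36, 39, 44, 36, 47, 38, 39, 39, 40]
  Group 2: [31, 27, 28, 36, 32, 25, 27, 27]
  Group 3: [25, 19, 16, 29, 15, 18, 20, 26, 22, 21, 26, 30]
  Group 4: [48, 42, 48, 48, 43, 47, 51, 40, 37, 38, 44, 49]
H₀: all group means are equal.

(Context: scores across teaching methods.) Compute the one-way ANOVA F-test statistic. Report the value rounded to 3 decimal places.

Group means [39.78, 29.12, 22.25, 44.58], grand mean 33.976
SSB = Σnᵢ(x̄ᵢ−x̄)² = 3491.378; SSW = ΣΣ(x−x̄ᵢ)² = 695.597
MSB = 3491.378/3 = 1163.7928; MSW = 695.597/37 = 18.7999
F = MSB/MSW = 61.9041
df = (3, 37)

test statistic = 61.904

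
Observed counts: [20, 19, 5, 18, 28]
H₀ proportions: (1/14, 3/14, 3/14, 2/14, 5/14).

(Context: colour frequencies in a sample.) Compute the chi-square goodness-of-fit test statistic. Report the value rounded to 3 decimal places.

n = 90; E_i = n·p_i = [6.43, 19.29, 19.29, 12.86, 32.14]
χ² = (20−6.43)²/6.43 + (19−19.29)²/19.29 + (5−19.29)²/19.29 + (18−12.86)²/12.86 + (28−32.14)²/32.14 = 41.8281
df = 4

test statistic = 41.828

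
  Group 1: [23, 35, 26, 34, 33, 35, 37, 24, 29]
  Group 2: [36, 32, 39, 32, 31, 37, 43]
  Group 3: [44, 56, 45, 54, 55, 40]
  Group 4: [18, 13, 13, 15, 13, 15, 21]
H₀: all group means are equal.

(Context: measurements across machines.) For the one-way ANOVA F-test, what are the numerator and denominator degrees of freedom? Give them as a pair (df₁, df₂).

degrees of freedom = [3, 25]

k = 4 groups, N = 29 total
df = (k−1, N−k) = (4−1, 29−4) = (3, 25)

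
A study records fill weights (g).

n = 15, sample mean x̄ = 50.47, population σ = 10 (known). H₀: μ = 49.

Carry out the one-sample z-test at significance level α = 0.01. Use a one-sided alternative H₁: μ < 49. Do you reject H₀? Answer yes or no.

reject H₀: no

SE = σ/√n = 10/√15 = 2.5820
z = (x̄−μ₀)/SE = (50.47−49)/2.5820 = 0.5693
p-value (one-sided, H₁ less) = 0.71543
At α=0.01: p ≥ α → fail to reject H₀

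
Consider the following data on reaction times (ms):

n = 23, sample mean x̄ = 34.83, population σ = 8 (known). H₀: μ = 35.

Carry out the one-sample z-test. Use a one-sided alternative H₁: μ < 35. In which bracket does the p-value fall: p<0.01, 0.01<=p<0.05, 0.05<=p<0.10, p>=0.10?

SE = σ/√n = 8/√23 = 1.6681
z = (x̄−μ₀)/SE = (34.83−35)/1.6681 = -0.1019
p-value (one-sided, H₁ less) = 0.45941
→ bracket: p>=0.10

p-value bracket: p>=0.10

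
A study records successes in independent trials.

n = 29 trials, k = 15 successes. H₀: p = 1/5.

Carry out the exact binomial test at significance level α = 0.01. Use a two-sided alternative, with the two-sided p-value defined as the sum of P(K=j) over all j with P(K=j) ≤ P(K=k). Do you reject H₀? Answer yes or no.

reject H₀: yes

Exact binomial: n=29, k=15, p₀=1/5=0.2000
P(X=j) = C(n,j)·p₀^j·(1−p₀)^(n−j); p = Σ P(X=j) over j with P(X=j) ≤ P(X=15)
p-value (two-sided) = 0.00014
At α=0.01: p < α → reject H₀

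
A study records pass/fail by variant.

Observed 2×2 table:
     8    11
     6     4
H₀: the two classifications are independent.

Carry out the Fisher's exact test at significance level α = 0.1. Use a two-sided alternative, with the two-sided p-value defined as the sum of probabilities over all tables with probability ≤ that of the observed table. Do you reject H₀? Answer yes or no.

Margins: r₁=19, r₂=10, c₁=14, c₂=15, n=29
p_obs = C(19,8)·C(10,6)/C(29,14); sum pmf over tables with pmf ≤ p_obs
p-value (two-sided) = 0.44973
At α=0.1: p ≥ α → fail to reject H₀

reject H₀: no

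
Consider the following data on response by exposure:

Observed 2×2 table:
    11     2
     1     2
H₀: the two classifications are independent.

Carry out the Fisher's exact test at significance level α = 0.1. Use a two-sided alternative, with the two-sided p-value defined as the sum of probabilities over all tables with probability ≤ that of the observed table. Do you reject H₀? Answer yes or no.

reject H₀: no

Margins: r₁=13, r₂=3, c₁=12, c₂=4, n=16
p_obs = C(13,11)·C(3,1)/C(16,12); sum pmf over tables with pmf ≤ p_obs
p-value (two-sided) = 0.13571
At α=0.1: p ≥ α → fail to reject H₀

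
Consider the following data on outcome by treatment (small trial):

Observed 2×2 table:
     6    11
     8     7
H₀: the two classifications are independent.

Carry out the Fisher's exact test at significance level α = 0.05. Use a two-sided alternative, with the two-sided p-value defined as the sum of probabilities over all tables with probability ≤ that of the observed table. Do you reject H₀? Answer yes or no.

Margins: r₁=17, r₂=15, c₁=14, c₂=18, n=32
p_obs = C(17,6)·C(15,8)/C(32,14); sum pmf over tables with pmf ≤ p_obs
p-value (two-sided) = 0.47645
At α=0.05: p ≥ α → fail to reject H₀

reject H₀: no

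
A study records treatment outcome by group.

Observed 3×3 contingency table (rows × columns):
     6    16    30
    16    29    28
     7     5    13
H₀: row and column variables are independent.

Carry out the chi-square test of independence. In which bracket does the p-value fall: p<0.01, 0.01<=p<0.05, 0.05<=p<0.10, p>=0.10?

Row totals [52, 73, 25], col totals [29, 50, 71], n=150
χ² = (6−10.05)²/10.05 + (16−17.33)²/17.33 + (30−24.61)²/24.61 + (16−14.11)²/14.11 + (29−24.33)²/24.33 + (28−34.55)²/34.55 + (7−4.83)²/4.83 + (5−8.33)²/8.33 + (13−11.83)²/11.83 = 7.7254
df = 4
p-value (upper-tail) = 0.10217
→ bracket: p>=0.10

p-value bracket: p>=0.10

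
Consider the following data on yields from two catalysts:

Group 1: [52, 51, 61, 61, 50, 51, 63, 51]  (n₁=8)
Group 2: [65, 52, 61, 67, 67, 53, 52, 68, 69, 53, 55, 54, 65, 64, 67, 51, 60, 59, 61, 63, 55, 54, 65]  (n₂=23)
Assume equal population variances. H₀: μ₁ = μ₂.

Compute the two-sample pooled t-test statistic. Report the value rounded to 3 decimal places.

x̄₁=55.000, s₁=5.581, n₁=8
x̄₂=60.000, s₂=6.120, n₂=23
s_p² = [7·5.581² + 22·6.120²]/29 = 35.9310
SE = √(s_p²·(1/8+1/23)) = 2.4604
t = (55.000−60.000)/2.4604 = -2.0322
df = 29

test statistic = -2.032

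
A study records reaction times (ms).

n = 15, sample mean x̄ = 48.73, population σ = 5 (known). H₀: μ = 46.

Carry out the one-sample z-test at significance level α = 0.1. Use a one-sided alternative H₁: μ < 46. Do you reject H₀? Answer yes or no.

reject H₀: no

SE = σ/√n = 5/√15 = 1.2910
z = (x̄−μ₀)/SE = (48.73−46)/1.2910 = 2.1146
p-value (one-sided, H₁ less) = 0.98277
At α=0.1: p ≥ α → fail to reject H₀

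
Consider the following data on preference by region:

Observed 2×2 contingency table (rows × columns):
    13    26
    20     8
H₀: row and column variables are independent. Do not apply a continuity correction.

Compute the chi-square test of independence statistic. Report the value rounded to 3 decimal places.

Row totals [39, 28], col totals [33, 34], n=67
χ² = (13−19.21)²/19.21 + (26−19.79)²/19.79 + (20−13.79)²/13.79 + (8−14.21)²/14.21 = 9.4634
df = 1

test statistic = 9.463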